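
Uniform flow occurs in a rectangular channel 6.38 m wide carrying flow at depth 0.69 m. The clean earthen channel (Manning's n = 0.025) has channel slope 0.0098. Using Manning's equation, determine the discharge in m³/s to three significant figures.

A = b·y = 6.38 × 0.69 = 4.402 m²
P = b + 2y = 6.38 + 2×0.69 = 7.760 m
R = A/P = 4.402/7.760 = 0.5673 m
Q = (1/n)·A·R^(2/3)·S^(1/2) = (1/0.025) × 4.402 × 0.5673^(2/3) × 0.0098^(1/2) = 11.95 m³/s

11.9 m³/s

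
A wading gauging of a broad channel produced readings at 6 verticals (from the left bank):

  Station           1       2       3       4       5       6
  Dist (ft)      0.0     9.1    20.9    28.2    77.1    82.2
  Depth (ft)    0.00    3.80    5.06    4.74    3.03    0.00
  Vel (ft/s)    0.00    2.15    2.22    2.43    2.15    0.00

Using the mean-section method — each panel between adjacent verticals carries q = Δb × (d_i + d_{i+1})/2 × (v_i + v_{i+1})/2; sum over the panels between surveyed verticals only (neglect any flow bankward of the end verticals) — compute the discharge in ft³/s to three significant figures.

Panel 1-2: Δb = 9.1 ft, d̄ = (0.00+3.80)/2 = 1.9, v̄ = (0.00+2.15)/2 = 1.075 → q = 9.1×1.9×1.075 = 18.59 ft³/s
Panel 2-3: Δb = 11.8 ft, d̄ = (3.80+5.06)/2 = 4.43, v̄ = (2.15+2.22)/2 = 2.185 → q = 11.8×4.43×2.185 = 114.2 ft³/s
Panel 3-4: Δb = 7.3 ft, d̄ = (5.06+4.74)/2 = 4.9, v̄ = (2.22+2.43)/2 = 2.325 → q = 7.3×4.9×2.325 = 83.17 ft³/s
Panel 4-5: Δb = 48.9 ft, d̄ = (4.74+3.03)/2 = 3.885, v̄ = (2.43+2.15)/2 = 2.29 → q = 48.9×3.885×2.29 = 435.0 ft³/s
Panel 5-6: Δb = 5.1 ft, d̄ = (3.03+0.00)/2 = 1.515, v̄ = (2.15+0.00)/2 = 1.075 → q = 5.1×1.515×1.075 = 8.306 ft³/s
Q = Σ q = 659.3 ft³/s

659 ft³/s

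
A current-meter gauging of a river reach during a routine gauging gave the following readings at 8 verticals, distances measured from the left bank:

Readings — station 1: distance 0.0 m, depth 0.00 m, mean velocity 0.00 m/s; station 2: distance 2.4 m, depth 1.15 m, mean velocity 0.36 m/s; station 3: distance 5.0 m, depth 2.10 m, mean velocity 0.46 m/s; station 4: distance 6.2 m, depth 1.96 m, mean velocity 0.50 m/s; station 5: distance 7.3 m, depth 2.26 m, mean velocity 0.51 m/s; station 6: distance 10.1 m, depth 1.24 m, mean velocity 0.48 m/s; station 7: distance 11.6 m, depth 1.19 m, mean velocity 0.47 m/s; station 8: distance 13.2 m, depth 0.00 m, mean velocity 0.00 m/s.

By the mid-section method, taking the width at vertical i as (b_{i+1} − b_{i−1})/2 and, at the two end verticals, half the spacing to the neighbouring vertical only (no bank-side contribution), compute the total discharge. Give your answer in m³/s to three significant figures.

w_2 = (5.0 − 0.0)/2 = 2.5 m; q_2 = 0.36 × 1.15 × 2.5 = 1.035 m³/s
w_3 = (6.2 − 2.4)/2 = 1.9 m; q_3 = 0.46 × 2.10 × 1.9 = 1.835 m³/s
w_4 = (7.3 − 5.0)/2 = 1.15 m; q_4 = 0.50 × 1.96 × 1.15 = 1.127 m³/s
w_5 = (10.1 − 6.2)/2 = 1.95 m; q_5 = 0.51 × 2.26 × 1.95 = 2.248 m³/s
w_6 = (11.6 − 7.3)/2 = 2.15 m; q_6 = 0.48 × 1.24 × 2.15 = 1.280 m³/s
w_7 = (13.2 − 10.1)/2 = 1.55 m; q_7 = 0.47 × 1.19 × 1.55 = 0.8669 m³/s
Stations 1, 8 contribute zero (depth or velocity is 0).
Q = Σ qᵢ = 8.392 m³/s

8.39 m³/s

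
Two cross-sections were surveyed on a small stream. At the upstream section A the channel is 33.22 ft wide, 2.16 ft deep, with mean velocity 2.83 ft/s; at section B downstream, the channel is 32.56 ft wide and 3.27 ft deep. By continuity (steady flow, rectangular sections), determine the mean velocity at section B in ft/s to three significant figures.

Q = A₁V₁ = (33.22×2.16) × 2.83 = 203.1 ft³/s
A₂ = 32.56 × 3.27 = 106.5 ft²
V₂ = Q/A₂ = 203.1/106.5 = 1.907 ft/s

1.91 ft/s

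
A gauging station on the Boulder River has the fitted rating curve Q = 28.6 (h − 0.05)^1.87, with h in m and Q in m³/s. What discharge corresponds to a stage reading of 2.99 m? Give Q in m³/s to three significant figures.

215 m³/s

Q = 28.6 × (2.99 − 0.05)^1.87 = 28.6 × 2.94^1.87 = 214.9 m³/s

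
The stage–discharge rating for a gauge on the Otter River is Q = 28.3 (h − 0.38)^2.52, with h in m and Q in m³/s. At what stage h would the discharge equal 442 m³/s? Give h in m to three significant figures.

3.36 m

h − h₀ = (Q/C)^(1/b) = (442/28.3)^(1/2.52) = 2.976 m
h = 0.38 + 2.976 = 3.356 m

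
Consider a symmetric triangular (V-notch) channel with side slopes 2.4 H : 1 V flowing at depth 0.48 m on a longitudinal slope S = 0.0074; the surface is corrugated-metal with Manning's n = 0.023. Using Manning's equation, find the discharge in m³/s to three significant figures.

0.757 m³/s

A = z·y² = 2.4×0.48² = 0.5530 m²
P = 2y√(1+z²) = 2×0.48×√(1+2.4²) = 2.496 m
R = A/P = 0.5530/2.496 = 0.2215 m
Q = (1/n)·A·R^(2/3)·S^(1/2) = (1/0.023) × 0.5530 × 0.2215^(2/3) × 0.0074^(1/2) = 0.7572 m³/s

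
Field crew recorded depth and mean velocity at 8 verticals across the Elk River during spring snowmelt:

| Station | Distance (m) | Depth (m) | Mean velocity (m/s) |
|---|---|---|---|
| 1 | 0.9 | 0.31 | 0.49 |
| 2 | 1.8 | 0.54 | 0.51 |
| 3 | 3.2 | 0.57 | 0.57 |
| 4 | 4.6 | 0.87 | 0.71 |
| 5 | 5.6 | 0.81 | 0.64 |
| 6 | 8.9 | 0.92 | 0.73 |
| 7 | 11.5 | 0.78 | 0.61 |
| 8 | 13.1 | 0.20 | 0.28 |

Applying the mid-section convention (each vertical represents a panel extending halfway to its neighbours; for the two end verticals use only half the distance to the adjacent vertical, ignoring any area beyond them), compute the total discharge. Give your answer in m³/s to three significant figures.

5.72 m³/s

w_1 = (1.8 − 0.9)/2 = 0.45 m; q_1 = 0.49 × 0.31 × 0.45 = 0.06836 m³/s
w_2 = (3.2 − 0.9)/2 = 1.15 m; q_2 = 0.51 × 0.54 × 1.15 = 0.3167 m³/s
w_3 = (4.6 − 1.8)/2 = 1.4 m; q_3 = 0.57 × 0.57 × 1.4 = 0.4549 m³/s
w_4 = (5.6 − 3.2)/2 = 1.2 m; q_4 = 0.71 × 0.87 × 1.2 = 0.7412 m³/s
w_5 = (8.9 − 4.6)/2 = 2.15 m; q_5 = 0.64 × 0.81 × 2.15 = 1.115 m³/s
w_6 = (11.5 − 5.6)/2 = 2.95 m; q_6 = 0.73 × 0.92 × 2.95 = 1.981 m³/s
w_7 = (13.1 − 8.9)/2 = 2.1 m; q_7 = 0.61 × 0.78 × 2.1 = 0.9992 m³/s
w_8 = (13.1 − 11.5)/2 = 0.8 m; q_8 = 0.28 × 0.20 × 0.8 = 0.04480 m³/s
Q = Σ qᵢ = 5.721 m³/s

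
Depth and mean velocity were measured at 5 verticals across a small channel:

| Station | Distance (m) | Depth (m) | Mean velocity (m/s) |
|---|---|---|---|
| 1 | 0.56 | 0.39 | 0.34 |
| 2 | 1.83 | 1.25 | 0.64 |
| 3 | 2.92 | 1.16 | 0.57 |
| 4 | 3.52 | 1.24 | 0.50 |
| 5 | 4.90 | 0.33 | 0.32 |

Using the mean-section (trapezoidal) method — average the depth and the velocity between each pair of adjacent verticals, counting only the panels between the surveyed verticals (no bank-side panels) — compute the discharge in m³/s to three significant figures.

Panel 1-2: Δb = 1.27 m, d̄ = (0.39+1.25)/2 = 0.82, v̄ = (0.34+0.64)/2 = 0.49 → q = 1.27×0.82×0.49 = 0.5103 m³/s
Panel 2-3: Δb = 1.09 m, d̄ = (1.25+1.16)/2 = 1.205, v̄ = (0.64+0.57)/2 = 0.605 → q = 1.09×1.205×0.605 = 0.7946 m³/s
Panel 3-4: Δb = 0.6 m, d̄ = (1.16+1.24)/2 = 1.2, v̄ = (0.57+0.50)/2 = 0.535 → q = 0.6×1.2×0.535 = 0.3852 m³/s
Panel 4-5: Δb = 1.38 m, d̄ = (1.24+0.33)/2 = 0.785, v̄ = (0.50+0.32)/2 = 0.41 → q = 1.38×0.785×0.41 = 0.4442 m³/s
Q = Σ q = 2.134 m³/s

2.13 m³/s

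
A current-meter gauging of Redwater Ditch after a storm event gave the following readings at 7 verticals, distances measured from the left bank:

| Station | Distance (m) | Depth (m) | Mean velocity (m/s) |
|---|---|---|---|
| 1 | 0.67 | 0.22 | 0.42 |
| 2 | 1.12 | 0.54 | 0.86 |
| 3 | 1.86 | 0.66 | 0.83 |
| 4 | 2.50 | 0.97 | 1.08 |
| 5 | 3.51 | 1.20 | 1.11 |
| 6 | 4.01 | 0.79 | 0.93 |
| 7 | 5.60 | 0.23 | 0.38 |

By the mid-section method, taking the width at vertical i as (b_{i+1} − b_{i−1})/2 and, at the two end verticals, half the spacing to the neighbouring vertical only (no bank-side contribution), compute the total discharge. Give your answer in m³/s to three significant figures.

w_1 = (1.12 − 0.67)/2 = 0.225 m; q_1 = 0.42 × 0.22 × 0.225 = 0.02079 m³/s
w_2 = (1.86 − 0.67)/2 = 0.595 m; q_2 = 0.86 × 0.54 × 0.595 = 0.2763 m³/s
w_3 = (2.50 − 1.12)/2 = 0.69 m; q_3 = 0.83 × 0.66 × 0.69 = 0.3780 m³/s
w_4 = (3.51 − 1.86)/2 = 0.825 m; q_4 = 1.08 × 0.97 × 0.825 = 0.8643 m³/s
w_5 = (4.01 − 2.50)/2 = 0.755 m; q_5 = 1.11 × 1.20 × 0.755 = 1.006 m³/s
w_6 = (5.60 − 3.51)/2 = 1.045 m; q_6 = 0.93 × 0.79 × 1.045 = 0.7678 m³/s
w_7 = (5.60 − 4.01)/2 = 0.795 m; q_7 = 0.38 × 0.23 × 0.795 = 0.06948 m³/s
Q = Σ qᵢ = 3.382 m³/s

3.38 m³/s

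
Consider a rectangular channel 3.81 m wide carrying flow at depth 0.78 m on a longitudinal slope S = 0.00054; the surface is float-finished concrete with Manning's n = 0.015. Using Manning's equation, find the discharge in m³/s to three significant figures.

3.10 m³/s

A = b·y = 3.81 × 0.78 = 2.972 m²
P = b + 2y = 3.81 + 2×0.78 = 5.370 m
R = A/P = 2.972/5.370 = 0.5534 m
Q = (1/n)·A·R^(2/3)·S^(1/2) = (1/0.015) × 2.972 × 0.5534^(2/3) × 0.00054^(1/2) = 3.103 m³/s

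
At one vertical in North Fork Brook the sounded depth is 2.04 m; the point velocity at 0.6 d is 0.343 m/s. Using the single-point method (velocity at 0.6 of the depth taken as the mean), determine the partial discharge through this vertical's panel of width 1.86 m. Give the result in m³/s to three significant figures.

v̄ = v₀.₆ = 0.343 m/s
q = v̄ × d × w = 0.3430 × 2.04 × 1.86 = 1.301 m³/s

1.30 m³/s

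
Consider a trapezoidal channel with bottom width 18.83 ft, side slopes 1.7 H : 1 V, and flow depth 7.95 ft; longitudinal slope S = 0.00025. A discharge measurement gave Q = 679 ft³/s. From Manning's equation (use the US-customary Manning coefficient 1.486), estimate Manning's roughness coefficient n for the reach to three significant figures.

0.0264

A = (b + z·y)·y = (18.83 + 1.7×7.95)×7.95 = 257.1 ft²
P = b + 2y√(1+z²) = 18.83 + 2×7.95×√(1+1.7²) = 50.19 ft
R = A/P = 257.1/50.19 = 5.123 ft
n = (1.486/Q)·A·R^(2/3)·S^(1/2) = (1.486/679) × 257.1 × 2.972 × 0.01581 = 0.02644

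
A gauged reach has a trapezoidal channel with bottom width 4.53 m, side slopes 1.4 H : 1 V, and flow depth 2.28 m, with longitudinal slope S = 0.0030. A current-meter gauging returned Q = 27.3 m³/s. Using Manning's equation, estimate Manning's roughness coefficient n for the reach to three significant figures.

A = (b + z·y)·y = (4.53 + 1.4×2.28)×2.28 = 17.61 m²
P = b + 2y√(1+z²) = 4.53 + 2×2.28×√(1+1.4²) = 12.38 m
R = A/P = 17.61/12.38 = 1.423 m
n = (1/Q)·A·R^(2/3)·S^(1/2) = (1/27.3) × 17.61 × 1.265 × 0.05477 = 0.04468

0.0447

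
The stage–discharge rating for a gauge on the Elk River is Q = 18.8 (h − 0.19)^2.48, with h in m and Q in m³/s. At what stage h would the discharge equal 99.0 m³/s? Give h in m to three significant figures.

h − h₀ = (Q/C)^(1/b) = (99.0/18.8)^(1/2.48) = 1.954 m
h = 0.19 + 1.954 = 2.144 m

2.14 m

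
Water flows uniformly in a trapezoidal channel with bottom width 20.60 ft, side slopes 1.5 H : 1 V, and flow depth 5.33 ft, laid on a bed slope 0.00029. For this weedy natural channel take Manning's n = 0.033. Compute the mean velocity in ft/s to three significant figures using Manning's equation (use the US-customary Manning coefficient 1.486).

A = (b + z·y)·y = (20.60 + 1.5×5.33)×5.33 = 152.4 ft²
P = b + 2y√(1+z²) = 20.60 + 2×5.33×√(1+1.5²) = 39.82 ft
R = A/P = 152.4/39.82 = 3.828 ft
Q = (1.486/n)·A·R^(2/3)·S^(1/2) = (1.486/0.033) × 152.4 × 3.828^(2/3) × 0.00029^(1/2) = 286.0 ft³/s
V = Q/A = 286.0/152.4 = 1.876 ft/s

1.88 ft/s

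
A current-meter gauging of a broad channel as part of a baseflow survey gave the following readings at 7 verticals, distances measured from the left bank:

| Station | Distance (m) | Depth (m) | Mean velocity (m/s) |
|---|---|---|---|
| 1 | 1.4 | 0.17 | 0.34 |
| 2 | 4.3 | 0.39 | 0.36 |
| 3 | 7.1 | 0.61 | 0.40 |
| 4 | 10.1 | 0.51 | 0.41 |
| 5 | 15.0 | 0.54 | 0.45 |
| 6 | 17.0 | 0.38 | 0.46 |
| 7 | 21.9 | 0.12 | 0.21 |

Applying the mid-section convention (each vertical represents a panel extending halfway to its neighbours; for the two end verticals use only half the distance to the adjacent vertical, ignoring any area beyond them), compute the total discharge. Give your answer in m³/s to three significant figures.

w_1 = (4.3 − 1.4)/2 = 1.45 m; q_1 = 0.34 × 0.17 × 1.45 = 0.08381 m³/s
w_2 = (7.1 − 1.4)/2 = 2.85 m; q_2 = 0.36 × 0.39 × 2.85 = 0.4001 m³/s
w_3 = (10.1 − 4.3)/2 = 2.9 m; q_3 = 0.40 × 0.61 × 2.9 = 0.7076 m³/s
w_4 = (15.0 − 7.1)/2 = 3.95 m; q_4 = 0.41 × 0.51 × 3.95 = 0.8259 m³/s
w_5 = (17.0 − 10.1)/2 = 3.45 m; q_5 = 0.45 × 0.54 × 3.45 = 0.8384 m³/s
w_6 = (21.9 − 15.0)/2 = 3.45 m; q_6 = 0.46 × 0.38 × 3.45 = 0.6031 m³/s
w_7 = (21.9 − 17.0)/2 = 2.45 m; q_7 = 0.21 × 0.12 × 2.45 = 0.06174 m³/s
Q = Σ qᵢ = 3.521 m³/s

3.52 m³/s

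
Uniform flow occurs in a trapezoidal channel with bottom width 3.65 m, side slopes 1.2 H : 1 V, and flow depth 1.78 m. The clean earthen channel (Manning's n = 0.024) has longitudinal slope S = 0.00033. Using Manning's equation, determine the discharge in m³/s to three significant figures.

A = (b + z·y)·y = (3.65 + 1.2×1.78)×1.78 = 10.30 m²
P = b + 2y√(1+z²) = 3.65 + 2×1.78×√(1+1.2²) = 9.211 m
R = A/P = 10.30/9.211 = 1.118 m
Q = (1/n)·A·R^(2/3)·S^(1/2) = (1/0.024) × 10.30 × 1.118^(2/3) × 0.00033^(1/2) = 8.398 m³/s

8.40 m³/s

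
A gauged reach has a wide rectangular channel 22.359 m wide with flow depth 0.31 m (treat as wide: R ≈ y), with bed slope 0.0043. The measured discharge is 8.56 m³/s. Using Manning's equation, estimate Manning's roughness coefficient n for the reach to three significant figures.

A = b·y = 22.359 × 0.31 = 6.931 m²
Wide channel: R ≈ y = 0.31 m
n = (1/Q)·A·R^(2/3)·S^(1/2) = (1/8.56) × 6.931 × 0.4580 × 0.06557 = 0.02432

0.0243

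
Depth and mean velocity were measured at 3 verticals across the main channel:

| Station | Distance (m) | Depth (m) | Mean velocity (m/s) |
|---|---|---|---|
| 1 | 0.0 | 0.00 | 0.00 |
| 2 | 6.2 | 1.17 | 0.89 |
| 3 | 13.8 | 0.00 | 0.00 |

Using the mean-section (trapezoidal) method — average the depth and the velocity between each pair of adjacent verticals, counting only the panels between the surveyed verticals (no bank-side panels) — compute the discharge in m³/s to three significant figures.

Panel 1-2: Δb = 6.2 m, d̄ = (0.00+1.17)/2 = 0.585, v̄ = (0.00+0.89)/2 = 0.445 → q = 6.2×0.585×0.445 = 1.614 m³/s
Panel 2-3: Δb = 7.6 m, d̄ = (1.17+0.00)/2 = 0.585, v̄ = (0.89+0.00)/2 = 0.445 → q = 7.6×0.585×0.445 = 1.978 m³/s
Q = Σ q = 3.592 m³/s

3.59 m³/s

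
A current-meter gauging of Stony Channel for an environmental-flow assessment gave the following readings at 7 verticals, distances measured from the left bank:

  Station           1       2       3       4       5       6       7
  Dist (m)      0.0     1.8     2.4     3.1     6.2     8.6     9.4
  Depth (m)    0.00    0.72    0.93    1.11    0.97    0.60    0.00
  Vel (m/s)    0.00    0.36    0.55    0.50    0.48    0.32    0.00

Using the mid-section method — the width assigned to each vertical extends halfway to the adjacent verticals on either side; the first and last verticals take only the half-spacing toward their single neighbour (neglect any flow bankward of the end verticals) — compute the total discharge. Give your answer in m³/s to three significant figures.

w_2 = (2.4 − 0.0)/2 = 1.2 m; q_2 = 0.36 × 0.72 × 1.2 = 0.3110 m³/s
w_3 = (3.1 − 1.8)/2 = 0.65 m; q_3 = 0.55 × 0.93 × 0.65 = 0.3325 m³/s
w_4 = (6.2 − 2.4)/2 = 1.9 m; q_4 = 0.50 × 1.11 × 1.9 = 1.055 m³/s
w_5 = (8.6 − 3.1)/2 = 2.75 m; q_5 = 0.48 × 0.97 × 2.75 = 1.280 m³/s
w_6 = (9.4 − 6.2)/2 = 1.6 m; q_6 = 0.32 × 0.60 × 1.6 = 0.3072 m³/s
Stations 1, 7 contribute zero (depth or velocity is 0).
Q = Σ qᵢ = 3.286 m³/s

3.29 m³/s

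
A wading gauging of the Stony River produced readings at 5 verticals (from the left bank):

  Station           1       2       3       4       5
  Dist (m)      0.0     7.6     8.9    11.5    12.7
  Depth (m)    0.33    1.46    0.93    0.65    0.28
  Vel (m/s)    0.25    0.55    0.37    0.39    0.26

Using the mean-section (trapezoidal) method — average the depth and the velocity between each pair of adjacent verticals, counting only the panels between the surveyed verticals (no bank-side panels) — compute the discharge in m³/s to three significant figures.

4.40 m³/s

Panel 1-2: Δb = 7.6 m, d̄ = (0.33+1.46)/2 = 0.895, v̄ = (0.25+0.55)/2 = 0.4 → q = 7.6×0.895×0.4 = 2.721 m³/s
Panel 2-3: Δb = 1.3 m, d̄ = (1.46+0.93)/2 = 1.195, v̄ = (0.55+0.37)/2 = 0.46 → q = 1.3×1.195×0.46 = 0.7146 m³/s
Panel 3-4: Δb = 2.6 m, d̄ = (0.93+0.65)/2 = 0.79, v̄ = (0.37+0.39)/2 = 0.38 → q = 2.6×0.79×0.38 = 0.7805 m³/s
Panel 4-5: Δb = 1.2 m, d̄ = (0.65+0.28)/2 = 0.465, v̄ = (0.39+0.26)/2 = 0.325 → q = 1.2×0.465×0.325 = 0.1814 m³/s
Q = Σ q = 4.397 m³/s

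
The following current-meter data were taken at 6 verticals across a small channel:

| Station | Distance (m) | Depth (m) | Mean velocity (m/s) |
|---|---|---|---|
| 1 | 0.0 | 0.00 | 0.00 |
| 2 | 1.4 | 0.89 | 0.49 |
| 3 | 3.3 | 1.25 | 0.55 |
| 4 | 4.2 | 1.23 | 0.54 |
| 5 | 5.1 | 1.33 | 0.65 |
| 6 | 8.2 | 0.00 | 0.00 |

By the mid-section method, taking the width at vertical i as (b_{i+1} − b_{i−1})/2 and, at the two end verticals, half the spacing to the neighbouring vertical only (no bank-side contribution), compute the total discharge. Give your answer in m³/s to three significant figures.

w_2 = (3.3 − 0.0)/2 = 1.65 m; q_2 = 0.49 × 0.89 × 1.65 = 0.7196 m³/s
w_3 = (4.2 − 1.4)/2 = 1.4 m; q_3 = 0.55 × 1.25 × 1.4 = 0.9625 m³/s
w_4 = (5.1 − 3.3)/2 = 0.9 m; q_4 = 0.54 × 1.23 × 0.9 = 0.5978 m³/s
w_5 = (8.2 − 4.2)/2 = 2 m; q_5 = 0.65 × 1.33 × 2 = 1.729 m³/s
Stations 1, 6 contribute zero (depth or velocity is 0).
Q = Σ qᵢ = 4.009 m³/s

4.01 m³/s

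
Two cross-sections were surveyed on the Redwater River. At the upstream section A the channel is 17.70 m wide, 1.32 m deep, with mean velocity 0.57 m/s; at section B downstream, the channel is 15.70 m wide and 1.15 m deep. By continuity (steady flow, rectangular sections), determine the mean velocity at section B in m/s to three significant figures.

0.738 m/s

Q = A₁V₁ = (17.70×1.32) × 0.57 = 13.32 m³/s
A₂ = 15.70 × 1.15 = 18.06 m²
V₂ = Q/A₂ = 13.32/18.06 = 0.7376 m/s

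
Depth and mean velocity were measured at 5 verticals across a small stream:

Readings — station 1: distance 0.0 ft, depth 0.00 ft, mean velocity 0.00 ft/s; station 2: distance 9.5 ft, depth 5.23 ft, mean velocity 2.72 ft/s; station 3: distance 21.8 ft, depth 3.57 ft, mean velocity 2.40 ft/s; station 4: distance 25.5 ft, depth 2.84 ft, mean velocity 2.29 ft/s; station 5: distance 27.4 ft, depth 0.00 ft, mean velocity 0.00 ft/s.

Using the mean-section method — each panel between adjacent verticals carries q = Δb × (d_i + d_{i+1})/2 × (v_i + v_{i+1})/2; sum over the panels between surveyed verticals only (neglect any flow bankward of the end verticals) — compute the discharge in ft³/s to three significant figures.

Panel 1-2: Δb = 9.5 ft, d̄ = (0.00+5.23)/2 = 2.615, v̄ = (0.00+2.72)/2 = 1.36 → q = 9.5×2.615×1.36 = 33.79 ft³/s
Panel 2-3: Δb = 12.3 ft, d̄ = (5.23+3.57)/2 = 4.4, v̄ = (2.72+2.40)/2 = 2.56 → q = 12.3×4.4×2.56 = 138.5 ft³/s
Panel 3-4: Δb = 3.7 ft, d̄ = (3.57+2.84)/2 = 3.205, v̄ = (2.40+2.29)/2 = 2.345 → q = 3.7×3.205×2.345 = 27.81 ft³/s
Panel 4-5: Δb = 1.9 ft, d̄ = (2.84+0.00)/2 = 1.42, v̄ = (2.29+0.00)/2 = 1.145 → q = 1.9×1.42×1.145 = 3.089 ft³/s
Q = Σ q = 203.2 ft³/s

203 ft³/s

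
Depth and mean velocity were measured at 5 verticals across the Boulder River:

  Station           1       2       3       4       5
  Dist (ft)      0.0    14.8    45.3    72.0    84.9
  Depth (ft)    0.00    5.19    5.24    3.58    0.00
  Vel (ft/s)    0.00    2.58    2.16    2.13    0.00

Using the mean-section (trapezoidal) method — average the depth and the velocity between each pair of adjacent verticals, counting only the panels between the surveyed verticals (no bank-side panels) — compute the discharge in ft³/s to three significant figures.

Panel 1-2: Δb = 14.8 ft, d̄ = (0.00+5.19)/2 = 2.595, v̄ = (0.00+2.58)/2 = 1.29 → q = 14.8×2.595×1.29 = 49.54 ft³/s
Panel 2-3: Δb = 30.5 ft, d̄ = (5.19+5.24)/2 = 5.215, v̄ = (2.58+2.16)/2 = 2.37 → q = 30.5×5.215×2.37 = 377.0 ft³/s
Panel 3-4: Δb = 26.7 ft, d̄ = (5.24+3.58)/2 = 4.41, v̄ = (2.16+2.13)/2 = 2.145 → q = 26.7×4.41×2.145 = 252.6 ft³/s
Panel 4-5: Δb = 12.9 ft, d̄ = (3.58+0.00)/2 = 1.79, v̄ = (2.13+0.00)/2 = 1.065 → q = 12.9×1.79×1.065 = 24.59 ft³/s
Q = Σ q = 703.7 ft³/s

704 ft³/s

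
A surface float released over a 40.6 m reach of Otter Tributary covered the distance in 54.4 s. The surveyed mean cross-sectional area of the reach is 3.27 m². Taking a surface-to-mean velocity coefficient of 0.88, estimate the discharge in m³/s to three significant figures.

2.15 m³/s

v_surface = L / t̄ = 40.6 / 54.4 = 0.7463 m/s
v_mean = 0.88 × 0.7463 = 0.6568 m/s
Q = A × v_mean = 3.27 × 0.6568 = 2.148 m³/s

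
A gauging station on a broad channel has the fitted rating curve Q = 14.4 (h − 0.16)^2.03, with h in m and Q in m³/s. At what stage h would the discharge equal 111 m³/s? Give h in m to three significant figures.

h − h₀ = (Q/C)^(1/b) = (111/14.4)^(1/2.03) = 2.735 m
h = 0.16 + 2.735 = 2.895 m

2.89 m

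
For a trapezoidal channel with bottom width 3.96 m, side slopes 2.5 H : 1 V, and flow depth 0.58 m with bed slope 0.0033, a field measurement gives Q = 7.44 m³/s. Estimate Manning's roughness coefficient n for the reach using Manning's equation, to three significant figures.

0.0141

A = (b + z·y)·y = (3.96 + 2.5×0.58)×0.58 = 3.138 m²
P = b + 2y√(1+z²) = 3.96 + 2×0.58×√(1+2.5²) = 7.083 m
R = A/P = 3.138/7.083 = 0.4430 m
n = (1/Q)·A·R^(2/3)·S^(1/2) = (1/7.44) × 3.138 × 0.5811 × 0.05745 = 0.01408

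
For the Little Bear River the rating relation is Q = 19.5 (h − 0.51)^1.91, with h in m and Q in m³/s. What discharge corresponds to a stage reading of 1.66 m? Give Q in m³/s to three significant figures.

25.5 m³/s

Q = 19.5 × (1.66 − 0.51)^1.91 = 19.5 × 1.15^1.91 = 25.47 m³/s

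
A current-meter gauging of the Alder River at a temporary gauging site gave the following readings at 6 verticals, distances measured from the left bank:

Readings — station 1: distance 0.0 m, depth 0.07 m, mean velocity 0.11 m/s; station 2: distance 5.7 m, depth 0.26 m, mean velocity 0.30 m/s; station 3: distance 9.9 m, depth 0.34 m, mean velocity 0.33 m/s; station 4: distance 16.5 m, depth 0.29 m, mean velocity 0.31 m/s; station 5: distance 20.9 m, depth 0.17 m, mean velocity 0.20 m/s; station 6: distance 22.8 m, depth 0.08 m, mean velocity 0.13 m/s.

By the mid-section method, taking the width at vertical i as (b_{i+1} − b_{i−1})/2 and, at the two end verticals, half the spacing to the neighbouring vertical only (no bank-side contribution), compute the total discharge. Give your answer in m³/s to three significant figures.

w_1 = (5.7 − 0.0)/2 = 2.85 m; q_1 = 0.11 × 0.07 × 2.85 = 0.02195 m³/s
w_2 = (9.9 − 0.0)/2 = 4.95 m; q_2 = 0.30 × 0.26 × 4.95 = 0.3861 m³/s
w_3 = (16.5 − 5.7)/2 = 5.4 m; q_3 = 0.33 × 0.34 × 5.4 = 0.6059 m³/s
w_4 = (20.9 − 9.9)/2 = 5.5 m; q_4 = 0.31 × 0.29 × 5.5 = 0.4945 m³/s
w_5 = (22.8 − 16.5)/2 = 3.15 m; q_5 = 0.20 × 0.17 × 3.15 = 0.1071 m³/s
w_6 = (22.8 − 20.9)/2 = 0.95 m; q_6 = 0.13 × 0.08 × 0.95 = 0.009880 m³/s
Q = Σ qᵢ = 1.625 m³/s

1.63 m³/s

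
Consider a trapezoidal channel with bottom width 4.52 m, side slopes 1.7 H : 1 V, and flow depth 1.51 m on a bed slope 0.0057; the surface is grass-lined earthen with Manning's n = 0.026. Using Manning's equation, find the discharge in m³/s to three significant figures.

A = (b + z·y)·y = (4.52 + 1.7×1.51)×1.51 = 10.70 m²
P = b + 2y√(1+z²) = 4.52 + 2×1.51×√(1+1.7²) = 10.48 m
R = A/P = 10.70/10.48 = 1.021 m
Q = (1/n)·A·R^(2/3)·S^(1/2) = (1/0.026) × 10.70 × 1.021^(2/3) × 0.0057^(1/2) = 31.52 m³/s

31.5 m³/s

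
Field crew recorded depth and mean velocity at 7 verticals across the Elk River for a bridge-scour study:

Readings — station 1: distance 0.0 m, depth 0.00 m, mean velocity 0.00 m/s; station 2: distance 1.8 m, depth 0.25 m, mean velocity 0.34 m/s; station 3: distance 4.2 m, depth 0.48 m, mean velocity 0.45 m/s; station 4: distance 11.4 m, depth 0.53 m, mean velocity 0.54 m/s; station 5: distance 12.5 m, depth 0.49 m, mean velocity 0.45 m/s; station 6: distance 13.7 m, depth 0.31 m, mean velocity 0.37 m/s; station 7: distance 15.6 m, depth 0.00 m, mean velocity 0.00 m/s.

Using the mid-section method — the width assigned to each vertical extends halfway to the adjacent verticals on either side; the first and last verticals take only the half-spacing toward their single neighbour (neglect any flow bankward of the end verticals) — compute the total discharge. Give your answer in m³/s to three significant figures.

w_2 = (4.2 − 0.0)/2 = 2.1 m; q_2 = 0.34 × 0.25 × 2.1 = 0.1785 m³/s
w_3 = (11.4 − 1.8)/2 = 4.8 m; q_3 = 0.45 × 0.48 × 4.8 = 1.037 m³/s
w_4 = (12.5 − 4.2)/2 = 4.15 m; q_4 = 0.54 × 0.53 × 4.15 = 1.188 m³/s
w_5 = (13.7 − 11.4)/2 = 1.15 m; q_5 = 0.45 × 0.49 × 1.15 = 0.2536 m³/s
w_6 = (15.6 − 12.5)/2 = 1.55 m; q_6 = 0.37 × 0.31 × 1.55 = 0.1778 m³/s
Stations 1, 7 contribute zero (depth or velocity is 0).
Q = Σ qᵢ = 2.834 m³/s

2.83 m³/s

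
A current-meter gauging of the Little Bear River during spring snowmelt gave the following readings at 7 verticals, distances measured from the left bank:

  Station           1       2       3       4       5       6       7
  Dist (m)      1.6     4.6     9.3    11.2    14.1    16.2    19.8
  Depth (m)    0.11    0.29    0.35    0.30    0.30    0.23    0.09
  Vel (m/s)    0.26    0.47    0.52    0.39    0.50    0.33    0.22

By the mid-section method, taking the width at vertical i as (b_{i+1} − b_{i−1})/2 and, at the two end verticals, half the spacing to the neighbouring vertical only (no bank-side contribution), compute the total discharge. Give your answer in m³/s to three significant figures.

2.08 m³/s

w_1 = (4.6 − 1.6)/2 = 1.5 m; q_1 = 0.26 × 0.11 × 1.5 = 0.04290 m³/s
w_2 = (9.3 − 1.6)/2 = 3.85 m; q_2 = 0.47 × 0.29 × 3.85 = 0.5248 m³/s
w_3 = (11.2 − 4.6)/2 = 3.3 m; q_3 = 0.52 × 0.35 × 3.3 = 0.6006 m³/s
w_4 = (14.1 − 9.3)/2 = 2.4 m; q_4 = 0.39 × 0.30 × 2.4 = 0.2808 m³/s
w_5 = (16.2 − 11.2)/2 = 2.5 m; q_5 = 0.50 × 0.30 × 2.5 = 0.3750 m³/s
w_6 = (19.8 − 14.1)/2 = 2.85 m; q_6 = 0.33 × 0.23 × 2.85 = 0.2163 m³/s
w_7 = (19.8 − 16.2)/2 = 1.8 m; q_7 = 0.22 × 0.09 × 1.8 = 0.03564 m³/s
Q = Σ qᵢ = 2.076 m³/s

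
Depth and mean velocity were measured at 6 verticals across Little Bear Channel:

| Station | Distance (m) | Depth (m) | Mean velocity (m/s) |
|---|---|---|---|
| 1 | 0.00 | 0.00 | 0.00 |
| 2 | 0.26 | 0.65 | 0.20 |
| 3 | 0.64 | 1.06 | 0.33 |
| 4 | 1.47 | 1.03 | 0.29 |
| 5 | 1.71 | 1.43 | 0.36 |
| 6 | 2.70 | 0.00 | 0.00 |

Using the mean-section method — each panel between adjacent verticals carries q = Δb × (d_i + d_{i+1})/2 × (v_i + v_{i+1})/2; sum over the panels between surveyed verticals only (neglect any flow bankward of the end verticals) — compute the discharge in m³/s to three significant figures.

Panel 1-2: Δb = 0.26 m, d̄ = (0.00+0.65)/2 = 0.325, v̄ = (0.00+0.20)/2 = 0.1 → q = 0.26×0.325×0.1 = 0.008450 m³/s
Panel 2-3: Δb = 0.38 m, d̄ = (0.65+1.06)/2 = 0.855, v̄ = (0.20+0.33)/2 = 0.265 → q = 0.38×0.855×0.265 = 0.08610 m³/s
Panel 3-4: Δb = 0.83 m, d̄ = (1.06+1.03)/2 = 1.045, v̄ = (0.33+0.29)/2 = 0.31 → q = 0.83×1.045×0.31 = 0.2689 m³/s
Panel 4-5: Δb = 0.24 m, d̄ = (1.03+1.43)/2 = 1.23, v̄ = (0.29+0.36)/2 = 0.325 → q = 0.24×1.23×0.325 = 0.09594 m³/s
Panel 5-6: Δb = 0.99 m, d̄ = (1.43+0.00)/2 = 0.715, v̄ = (0.36+0.00)/2 = 0.18 → q = 0.99×0.715×0.18 = 0.1274 m³/s
Q = Σ q = 0.5868 m³/s

0.587 m³/s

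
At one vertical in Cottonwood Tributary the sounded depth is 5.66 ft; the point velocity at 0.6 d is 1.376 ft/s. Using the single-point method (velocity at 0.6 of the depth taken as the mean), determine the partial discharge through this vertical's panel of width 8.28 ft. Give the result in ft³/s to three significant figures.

v̄ = v₀.₆ = 1.376 ft/s
q = v̄ × d × w = 1.376 × 5.66 × 8.28 = 64.49 ft³/s

64.5 ft³/s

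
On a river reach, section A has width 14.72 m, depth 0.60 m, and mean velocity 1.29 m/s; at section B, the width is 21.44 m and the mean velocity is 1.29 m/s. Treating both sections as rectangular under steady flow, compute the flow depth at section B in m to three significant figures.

0.412 m

Q = A₁V₁ = (14.72×0.60) × 1.29 = 11.39 m³/s
d₂ = Q/(b₂ V₂) = 11.39/(21.44×1.29) = 0.4119 m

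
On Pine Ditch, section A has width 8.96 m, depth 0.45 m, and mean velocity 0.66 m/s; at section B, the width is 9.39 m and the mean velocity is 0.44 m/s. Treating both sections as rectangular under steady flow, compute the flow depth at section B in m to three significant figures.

0.644 m

Q = A₁V₁ = (8.96×0.45) × 0.66 = 2.661 m³/s
d₂ = Q/(b₂ V₂) = 2.661/(9.39×0.44) = 0.6441 m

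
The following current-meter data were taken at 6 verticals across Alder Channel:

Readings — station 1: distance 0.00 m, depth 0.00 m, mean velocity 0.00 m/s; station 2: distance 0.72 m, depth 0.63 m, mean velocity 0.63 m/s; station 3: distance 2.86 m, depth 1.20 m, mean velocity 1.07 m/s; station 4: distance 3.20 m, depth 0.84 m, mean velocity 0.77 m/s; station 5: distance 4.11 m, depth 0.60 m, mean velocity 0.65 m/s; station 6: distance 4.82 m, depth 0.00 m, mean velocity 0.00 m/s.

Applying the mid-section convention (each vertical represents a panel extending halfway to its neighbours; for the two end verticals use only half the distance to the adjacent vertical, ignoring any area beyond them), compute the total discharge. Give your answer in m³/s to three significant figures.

w_2 = (2.86 − 0.00)/2 = 1.43 m; q_2 = 0.63 × 0.63 × 1.43 = 0.5676 m³/s
w_3 = (3.20 − 0.72)/2 = 1.24 m; q_3 = 1.07 × 1.20 × 1.24 = 1.592 m³/s
w_4 = (4.11 − 2.86)/2 = 0.625 m; q_4 = 0.77 × 0.84 × 0.625 = 0.4043 m³/s
w_5 = (4.82 − 3.20)/2 = 0.81 m; q_5 = 0.65 × 0.60 × 0.81 = 0.3159 m³/s
Stations 1, 6 contribute zero (depth or velocity is 0).
Q = Σ qᵢ = 2.880 m³/s

2.88 m³/s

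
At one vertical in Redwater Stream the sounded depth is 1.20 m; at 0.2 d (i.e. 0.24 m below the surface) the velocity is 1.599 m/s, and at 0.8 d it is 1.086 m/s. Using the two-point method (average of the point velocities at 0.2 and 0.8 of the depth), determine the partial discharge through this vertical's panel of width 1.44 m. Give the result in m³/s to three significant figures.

v̄ = (1.599 + 1.086) / 2 = 1.343 m/s
q = v̄ × d × w = 1.343 × 1.20 × 1.44 = 2.320 m³/s

2.32 m³/s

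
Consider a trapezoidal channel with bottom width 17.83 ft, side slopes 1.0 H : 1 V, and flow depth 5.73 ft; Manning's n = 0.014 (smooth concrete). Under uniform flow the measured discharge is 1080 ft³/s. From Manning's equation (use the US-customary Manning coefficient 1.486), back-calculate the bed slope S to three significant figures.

0.000905

A = (b + z·y)·y = (17.83 + 1.0×5.73)×5.73 = 135.0 ft²
P = b + 2y√(1+z²) = 17.83 + 2×5.73×√(1+1.0²) = 34.04 ft
R = A/P = 135.0/34.04 = 3.966 ft
S = (Q·n / (1.486·A·R^(2/3)))² = (1080×0.014 / (1.486×135.0×2.506))² = 0.0009048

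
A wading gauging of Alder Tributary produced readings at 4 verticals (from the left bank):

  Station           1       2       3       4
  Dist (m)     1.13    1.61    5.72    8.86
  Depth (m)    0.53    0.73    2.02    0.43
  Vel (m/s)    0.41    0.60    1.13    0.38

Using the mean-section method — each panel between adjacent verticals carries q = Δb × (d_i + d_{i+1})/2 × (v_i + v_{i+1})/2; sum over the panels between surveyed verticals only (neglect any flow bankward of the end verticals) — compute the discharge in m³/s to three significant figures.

7.95 m³/s

Panel 1-2: Δb = 0.48 m, d̄ = (0.53+0.73)/2 = 0.63, v̄ = (0.41+0.60)/2 = 0.505 → q = 0.48×0.63×0.505 = 0.1527 m³/s
Panel 2-3: Δb = 4.11 m, d̄ = (0.73+2.02)/2 = 1.375, v̄ = (0.60+1.13)/2 = 0.865 → q = 4.11×1.375×0.865 = 4.888 m³/s
Panel 3-4: Δb = 3.14 m, d̄ = (2.02+0.43)/2 = 1.225, v̄ = (1.13+0.38)/2 = 0.755 → q = 3.14×1.225×0.755 = 2.904 m³/s
Q = Σ q = 7.945 m³/s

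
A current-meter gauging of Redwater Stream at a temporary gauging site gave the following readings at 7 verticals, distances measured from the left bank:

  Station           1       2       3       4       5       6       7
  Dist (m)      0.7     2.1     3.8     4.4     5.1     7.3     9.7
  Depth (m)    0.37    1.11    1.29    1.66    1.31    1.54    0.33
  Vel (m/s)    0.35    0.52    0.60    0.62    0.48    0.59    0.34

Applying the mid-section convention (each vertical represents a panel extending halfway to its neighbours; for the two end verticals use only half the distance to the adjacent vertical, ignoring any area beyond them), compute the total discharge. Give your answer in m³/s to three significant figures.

w_1 = (2.1 − 0.7)/2 = 0.7 m; q_1 = 0.35 × 0.37 × 0.7 = 0.09065 m³/s
w_2 = (3.8 − 0.7)/2 = 1.55 m; q_2 = 0.52 × 1.11 × 1.55 = 0.8947 m³/s
w_3 = (4.4 − 2.1)/2 = 1.15 m; q_3 = 0.60 × 1.29 × 1.15 = 0.8901 m³/s
w_4 = (5.1 − 3.8)/2 = 0.65 m; q_4 = 0.62 × 1.66 × 0.65 = 0.6690 m³/s
w_5 = (7.3 − 4.4)/2 = 1.45 m; q_5 = 0.48 × 1.31 × 1.45 = 0.9118 m³/s
w_6 = (9.7 − 5.1)/2 = 2.3 m; q_6 = 0.59 × 1.54 × 2.3 = 2.090 m³/s
w_7 = (9.7 − 7.3)/2 = 1.2 m; q_7 = 0.34 × 0.33 × 1.2 = 0.1346 m³/s
Q = Σ qᵢ = 5.681 m³/s

5.68 m³/s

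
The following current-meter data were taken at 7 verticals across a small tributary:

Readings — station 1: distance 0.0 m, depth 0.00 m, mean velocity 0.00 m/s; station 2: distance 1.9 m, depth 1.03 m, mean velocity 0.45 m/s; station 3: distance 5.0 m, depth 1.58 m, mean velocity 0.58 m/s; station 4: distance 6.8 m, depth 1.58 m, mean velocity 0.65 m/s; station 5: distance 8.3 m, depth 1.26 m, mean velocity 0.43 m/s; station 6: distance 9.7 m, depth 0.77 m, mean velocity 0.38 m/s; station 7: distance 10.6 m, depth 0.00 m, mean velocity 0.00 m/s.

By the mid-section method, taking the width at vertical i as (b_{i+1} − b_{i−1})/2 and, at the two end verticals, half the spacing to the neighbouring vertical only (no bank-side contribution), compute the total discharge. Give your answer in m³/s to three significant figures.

6.22 m³/s

w_2 = (5.0 − 0.0)/2 = 2.5 m; q_2 = 0.45 × 1.03 × 2.5 = 1.159 m³/s
w_3 = (6.8 − 1.9)/2 = 2.45 m; q_3 = 0.58 × 1.58 × 2.45 = 2.245 m³/s
w_4 = (8.3 − 5.0)/2 = 1.65 m; q_4 = 0.65 × 1.58 × 1.65 = 1.695 m³/s
w_5 = (9.7 − 6.8)/2 = 1.45 m; q_5 = 0.43 × 1.26 × 1.45 = 0.7856 m³/s
w_6 = (10.6 − 8.3)/2 = 1.15 m; q_6 = 0.38 × 0.77 × 1.15 = 0.3365 m³/s
Stations 1, 7 contribute zero (depth or velocity is 0).
Q = Σ qᵢ = 6.221 m³/s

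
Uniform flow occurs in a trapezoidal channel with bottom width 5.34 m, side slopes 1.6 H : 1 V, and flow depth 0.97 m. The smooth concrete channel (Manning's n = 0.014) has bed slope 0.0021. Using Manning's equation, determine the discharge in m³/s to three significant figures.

17.9 m³/s

A = (b + z·y)·y = (5.34 + 1.6×0.97)×0.97 = 6.685 m²
P = b + 2y√(1+z²) = 5.34 + 2×0.97×√(1+1.6²) = 9.000 m
R = A/P = 6.685/9.000 = 0.7428 m
Q = (1/n)·A·R^(2/3)·S^(1/2) = (1/0.014) × 6.685 × 0.7428^(2/3) × 0.0021^(1/2) = 17.95 m³/s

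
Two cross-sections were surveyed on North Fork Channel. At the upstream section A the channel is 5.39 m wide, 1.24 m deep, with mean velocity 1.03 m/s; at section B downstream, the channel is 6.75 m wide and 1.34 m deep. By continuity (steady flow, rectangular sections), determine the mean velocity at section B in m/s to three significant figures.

Q = A₁V₁ = (5.39×1.24) × 1.03 = 6.884 m³/s
A₂ = 6.75 × 1.34 = 9.045 m²
V₂ = Q/A₂ = 6.884/9.045 = 0.7611 m/s

0.761 m/s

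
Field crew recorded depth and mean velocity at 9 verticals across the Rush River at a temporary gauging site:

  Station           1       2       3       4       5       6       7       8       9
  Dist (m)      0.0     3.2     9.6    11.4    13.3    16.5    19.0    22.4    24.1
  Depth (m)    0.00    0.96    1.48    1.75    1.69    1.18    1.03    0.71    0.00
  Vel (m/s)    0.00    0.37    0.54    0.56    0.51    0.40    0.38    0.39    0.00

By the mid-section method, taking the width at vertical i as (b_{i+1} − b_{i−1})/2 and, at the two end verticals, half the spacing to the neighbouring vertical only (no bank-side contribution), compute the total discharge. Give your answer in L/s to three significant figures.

w_2 = (9.6 − 0.0)/2 = 4.8 m; q_2 = 0.37 × 0.96 × 4.8 = 1.705 m³/s
w_3 = (11.4 − 3.2)/2 = 4.1 m; q_3 = 0.54 × 1.48 × 4.1 = 3.277 m³/s
w_4 = (13.3 − 9.6)/2 = 1.85 m; q_4 = 0.56 × 1.75 × 1.85 = 1.813 m³/s
w_5 = (16.5 − 11.4)/2 = 2.55 m; q_5 = 0.51 × 1.69 × 2.55 = 2.198 m³/s
w_6 = (19.0 − 13.3)/2 = 2.85 m; q_6 = 0.40 × 1.18 × 2.85 = 1.345 m³/s
w_7 = (22.4 − 16.5)/2 = 2.95 m; q_7 = 0.38 × 1.03 × 2.95 = 1.155 m³/s
w_8 = (24.1 − 19.0)/2 = 2.55 m; q_8 = 0.39 × 0.71 × 2.55 = 0.7061 m³/s
Stations 1, 9 contribute zero (depth or velocity is 0).
Q = Σ qᵢ = 12.20 m³/s
= 12.20 × 1000 = 12200 L/s

12200 L/s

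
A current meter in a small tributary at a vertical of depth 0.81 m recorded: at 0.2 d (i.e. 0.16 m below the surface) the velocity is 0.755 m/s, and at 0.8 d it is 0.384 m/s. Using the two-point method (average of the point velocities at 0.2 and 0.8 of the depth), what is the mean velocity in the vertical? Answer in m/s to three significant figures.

0.570 m/s

v̄ = (0.755 + 0.384) / 2 = 0.5695 m/s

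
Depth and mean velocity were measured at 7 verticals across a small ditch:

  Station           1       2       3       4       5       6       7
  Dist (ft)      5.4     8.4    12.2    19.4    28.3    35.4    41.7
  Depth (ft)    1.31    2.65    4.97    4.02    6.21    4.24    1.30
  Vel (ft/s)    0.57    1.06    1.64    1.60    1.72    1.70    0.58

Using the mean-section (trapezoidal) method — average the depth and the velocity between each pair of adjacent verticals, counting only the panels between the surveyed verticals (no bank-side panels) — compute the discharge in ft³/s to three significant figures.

Panel 1-2: Δb = 3 ft, d̄ = (1.31+2.65)/2 = 1.98, v̄ = (0.57+1.06)/2 = 0.815 → q = 3×1.98×0.815 = 4.841 ft³/s
Panel 2-3: Δb = 3.8 ft, d̄ = (2.65+4.97)/2 = 3.81, v̄ = (1.06+1.64)/2 = 1.35 → q = 3.8×3.81×1.35 = 19.55 ft³/s
Panel 3-4: Δb = 7.2 ft, d̄ = (4.97+4.02)/2 = 4.495, v̄ = (1.64+1.60)/2 = 1.62 → q = 7.2×4.495×1.62 = 52.43 ft³/s
Panel 4-5: Δb = 8.9 ft, d̄ = (4.02+6.21)/2 = 5.115, v̄ = (1.60+1.72)/2 = 1.66 → q = 8.9×5.115×1.66 = 75.57 ft³/s
Panel 5-6: Δb = 7.1 ft, d̄ = (6.21+4.24)/2 = 5.225, v̄ = (1.72+1.70)/2 = 1.71 → q = 7.1×5.225×1.71 = 63.44 ft³/s
Panel 6-7: Δb = 6.3 ft, d̄ = (4.24+1.30)/2 = 2.77, v̄ = (1.70+0.58)/2 = 1.14 → q = 6.3×2.77×1.14 = 19.89 ft³/s
Q = Σ q = 235.7 ft³/s

236 ft³/s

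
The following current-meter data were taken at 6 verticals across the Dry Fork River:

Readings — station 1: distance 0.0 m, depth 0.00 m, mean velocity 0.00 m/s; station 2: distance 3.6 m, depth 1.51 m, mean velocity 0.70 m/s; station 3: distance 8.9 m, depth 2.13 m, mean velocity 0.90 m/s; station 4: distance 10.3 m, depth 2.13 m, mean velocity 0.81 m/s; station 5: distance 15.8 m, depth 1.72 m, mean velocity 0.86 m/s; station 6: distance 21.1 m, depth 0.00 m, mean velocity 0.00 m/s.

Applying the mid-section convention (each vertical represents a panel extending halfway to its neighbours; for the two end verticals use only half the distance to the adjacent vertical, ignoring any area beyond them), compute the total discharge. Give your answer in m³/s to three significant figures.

w_2 = (8.9 − 0.0)/2 = 4.45 m; q_2 = 0.70 × 1.51 × 4.45 = 4.704 m³/s
w_3 = (10.3 − 3.6)/2 = 3.35 m; q_3 = 0.90 × 2.13 × 3.35 = 6.422 m³/s
w_4 = (15.8 − 8.9)/2 = 3.45 m; q_4 = 0.81 × 2.13 × 3.45 = 5.952 m³/s
w_5 = (21.1 − 10.3)/2 = 5.4 m; q_5 = 0.86 × 1.72 × 5.4 = 7.988 m³/s
Stations 1, 6 contribute zero (depth or velocity is 0).
Q = Σ qᵢ = 25.07 m³/s

25.1 m³/s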